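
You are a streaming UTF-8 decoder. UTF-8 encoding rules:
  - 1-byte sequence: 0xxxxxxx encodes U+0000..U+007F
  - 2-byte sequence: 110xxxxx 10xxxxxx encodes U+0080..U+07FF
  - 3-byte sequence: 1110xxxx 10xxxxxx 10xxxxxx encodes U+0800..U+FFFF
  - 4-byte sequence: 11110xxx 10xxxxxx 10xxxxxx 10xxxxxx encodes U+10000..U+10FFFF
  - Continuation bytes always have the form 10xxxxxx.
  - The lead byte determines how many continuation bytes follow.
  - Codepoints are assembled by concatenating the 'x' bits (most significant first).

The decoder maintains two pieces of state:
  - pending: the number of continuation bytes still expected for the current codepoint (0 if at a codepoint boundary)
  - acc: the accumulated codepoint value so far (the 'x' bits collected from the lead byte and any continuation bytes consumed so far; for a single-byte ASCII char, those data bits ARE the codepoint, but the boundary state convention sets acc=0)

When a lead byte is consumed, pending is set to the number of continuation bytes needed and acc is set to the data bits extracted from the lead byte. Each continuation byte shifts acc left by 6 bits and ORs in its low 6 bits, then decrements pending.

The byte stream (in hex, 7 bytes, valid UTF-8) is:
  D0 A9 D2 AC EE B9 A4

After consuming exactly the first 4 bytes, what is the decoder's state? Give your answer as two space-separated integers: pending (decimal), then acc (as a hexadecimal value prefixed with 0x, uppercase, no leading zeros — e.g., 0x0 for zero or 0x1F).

Byte[0]=D0: 2-byte lead. pending=1, acc=0x10
Byte[1]=A9: continuation. acc=(acc<<6)|0x29=0x429, pending=0
Byte[2]=D2: 2-byte lead. pending=1, acc=0x12
Byte[3]=AC: continuation. acc=(acc<<6)|0x2C=0x4AC, pending=0

Answer: 0 0x4AC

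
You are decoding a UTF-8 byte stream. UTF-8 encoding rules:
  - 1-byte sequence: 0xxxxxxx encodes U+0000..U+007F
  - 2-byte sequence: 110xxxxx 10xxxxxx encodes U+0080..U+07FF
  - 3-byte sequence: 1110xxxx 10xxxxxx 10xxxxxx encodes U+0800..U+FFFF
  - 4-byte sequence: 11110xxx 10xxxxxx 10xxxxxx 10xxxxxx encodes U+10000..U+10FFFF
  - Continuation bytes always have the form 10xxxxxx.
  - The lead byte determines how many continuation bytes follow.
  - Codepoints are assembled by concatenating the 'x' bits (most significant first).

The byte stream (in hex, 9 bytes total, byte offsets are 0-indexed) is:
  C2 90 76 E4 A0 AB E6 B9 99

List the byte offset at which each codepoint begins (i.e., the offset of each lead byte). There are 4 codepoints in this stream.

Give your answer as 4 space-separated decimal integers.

Answer: 0 2 3 6

Derivation:
Byte[0]=C2: 2-byte lead, need 1 cont bytes. acc=0x2
Byte[1]=90: continuation. acc=(acc<<6)|0x10=0x90
Completed: cp=U+0090 (starts at byte 0)
Byte[2]=76: 1-byte ASCII. cp=U+0076
Byte[3]=E4: 3-byte lead, need 2 cont bytes. acc=0x4
Byte[4]=A0: continuation. acc=(acc<<6)|0x20=0x120
Byte[5]=AB: continuation. acc=(acc<<6)|0x2B=0x482B
Completed: cp=U+482B (starts at byte 3)
Byte[6]=E6: 3-byte lead, need 2 cont bytes. acc=0x6
Byte[7]=B9: continuation. acc=(acc<<6)|0x39=0x1B9
Byte[8]=99: continuation. acc=(acc<<6)|0x19=0x6E59
Completed: cp=U+6E59 (starts at byte 6)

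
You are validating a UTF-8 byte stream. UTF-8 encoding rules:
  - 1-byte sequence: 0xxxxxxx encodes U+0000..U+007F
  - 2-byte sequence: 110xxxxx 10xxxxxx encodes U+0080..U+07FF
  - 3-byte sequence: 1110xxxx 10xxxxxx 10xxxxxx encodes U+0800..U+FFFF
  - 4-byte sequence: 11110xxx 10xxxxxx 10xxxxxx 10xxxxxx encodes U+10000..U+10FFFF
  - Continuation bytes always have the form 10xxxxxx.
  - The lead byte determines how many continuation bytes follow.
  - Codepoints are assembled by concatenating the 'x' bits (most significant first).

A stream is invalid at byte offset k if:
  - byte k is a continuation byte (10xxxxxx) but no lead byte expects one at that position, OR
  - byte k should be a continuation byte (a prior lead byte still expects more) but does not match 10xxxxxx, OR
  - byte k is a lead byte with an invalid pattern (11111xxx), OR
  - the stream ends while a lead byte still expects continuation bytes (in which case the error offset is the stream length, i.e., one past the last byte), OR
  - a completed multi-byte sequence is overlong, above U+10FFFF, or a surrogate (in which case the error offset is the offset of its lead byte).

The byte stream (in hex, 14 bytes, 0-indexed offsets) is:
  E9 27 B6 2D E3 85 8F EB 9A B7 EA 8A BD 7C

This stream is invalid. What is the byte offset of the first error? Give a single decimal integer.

Byte[0]=E9: 3-byte lead, need 2 cont bytes. acc=0x9
Byte[1]=27: expected 10xxxxxx continuation. INVALID

Answer: 1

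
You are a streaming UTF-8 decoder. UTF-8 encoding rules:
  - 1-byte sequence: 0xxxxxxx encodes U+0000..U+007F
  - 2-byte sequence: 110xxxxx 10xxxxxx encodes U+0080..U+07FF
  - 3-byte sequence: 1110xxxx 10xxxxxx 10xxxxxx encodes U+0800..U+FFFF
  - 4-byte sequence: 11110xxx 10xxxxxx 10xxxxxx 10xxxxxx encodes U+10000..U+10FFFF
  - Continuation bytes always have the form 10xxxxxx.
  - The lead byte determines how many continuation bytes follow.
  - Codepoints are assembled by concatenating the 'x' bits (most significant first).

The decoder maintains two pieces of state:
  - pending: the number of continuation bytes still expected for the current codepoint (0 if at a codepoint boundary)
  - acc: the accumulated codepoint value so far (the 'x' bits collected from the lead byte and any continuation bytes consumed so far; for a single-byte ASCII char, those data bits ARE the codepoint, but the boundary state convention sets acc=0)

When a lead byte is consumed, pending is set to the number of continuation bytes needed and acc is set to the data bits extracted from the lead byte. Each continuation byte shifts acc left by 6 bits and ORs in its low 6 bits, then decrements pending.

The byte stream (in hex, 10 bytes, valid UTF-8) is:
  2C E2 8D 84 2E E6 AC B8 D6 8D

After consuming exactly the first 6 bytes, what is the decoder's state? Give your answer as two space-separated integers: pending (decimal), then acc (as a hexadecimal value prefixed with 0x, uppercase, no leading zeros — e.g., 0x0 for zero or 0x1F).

Answer: 2 0x6

Derivation:
Byte[0]=2C: 1-byte. pending=0, acc=0x0
Byte[1]=E2: 3-byte lead. pending=2, acc=0x2
Byte[2]=8D: continuation. acc=(acc<<6)|0x0D=0x8D, pending=1
Byte[3]=84: continuation. acc=(acc<<6)|0x04=0x2344, pending=0
Byte[4]=2E: 1-byte. pending=0, acc=0x0
Byte[5]=E6: 3-byte lead. pending=2, acc=0x6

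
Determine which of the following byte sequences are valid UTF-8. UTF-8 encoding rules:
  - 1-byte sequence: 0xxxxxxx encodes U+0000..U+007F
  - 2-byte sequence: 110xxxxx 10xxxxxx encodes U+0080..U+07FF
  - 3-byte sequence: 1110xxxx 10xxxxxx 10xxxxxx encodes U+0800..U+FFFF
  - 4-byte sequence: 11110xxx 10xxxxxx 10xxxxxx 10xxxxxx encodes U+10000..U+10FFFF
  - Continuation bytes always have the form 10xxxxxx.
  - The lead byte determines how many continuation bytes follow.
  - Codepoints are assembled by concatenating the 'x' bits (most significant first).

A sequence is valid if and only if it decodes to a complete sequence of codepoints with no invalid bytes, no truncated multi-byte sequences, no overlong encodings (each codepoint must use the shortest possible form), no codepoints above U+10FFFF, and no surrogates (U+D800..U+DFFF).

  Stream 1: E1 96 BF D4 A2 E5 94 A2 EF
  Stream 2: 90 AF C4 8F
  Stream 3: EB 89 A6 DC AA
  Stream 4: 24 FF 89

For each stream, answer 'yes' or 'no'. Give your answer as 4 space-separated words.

Answer: no no yes no

Derivation:
Stream 1: error at byte offset 9. INVALID
Stream 2: error at byte offset 0. INVALID
Stream 3: decodes cleanly. VALID
Stream 4: error at byte offset 1. INVALID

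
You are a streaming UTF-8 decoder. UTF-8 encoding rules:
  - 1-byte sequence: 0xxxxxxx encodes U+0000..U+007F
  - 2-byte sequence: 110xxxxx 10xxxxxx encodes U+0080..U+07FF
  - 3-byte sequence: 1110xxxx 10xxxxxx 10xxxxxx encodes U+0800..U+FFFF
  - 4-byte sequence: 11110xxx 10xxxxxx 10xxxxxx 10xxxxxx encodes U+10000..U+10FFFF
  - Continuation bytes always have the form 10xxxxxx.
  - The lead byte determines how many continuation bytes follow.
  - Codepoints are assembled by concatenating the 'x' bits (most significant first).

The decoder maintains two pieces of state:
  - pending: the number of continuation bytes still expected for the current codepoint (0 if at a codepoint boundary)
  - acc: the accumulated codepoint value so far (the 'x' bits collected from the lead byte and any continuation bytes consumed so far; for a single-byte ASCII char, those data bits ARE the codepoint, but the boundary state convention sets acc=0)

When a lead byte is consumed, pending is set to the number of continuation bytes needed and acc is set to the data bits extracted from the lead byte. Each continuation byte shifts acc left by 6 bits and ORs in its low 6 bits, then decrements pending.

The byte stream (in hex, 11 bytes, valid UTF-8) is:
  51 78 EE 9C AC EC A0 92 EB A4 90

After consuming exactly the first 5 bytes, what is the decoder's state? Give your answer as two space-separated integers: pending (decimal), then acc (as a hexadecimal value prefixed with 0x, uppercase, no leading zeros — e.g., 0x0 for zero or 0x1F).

Answer: 0 0xE72C

Derivation:
Byte[0]=51: 1-byte. pending=0, acc=0x0
Byte[1]=78: 1-byte. pending=0, acc=0x0
Byte[2]=EE: 3-byte lead. pending=2, acc=0xE
Byte[3]=9C: continuation. acc=(acc<<6)|0x1C=0x39C, pending=1
Byte[4]=AC: continuation. acc=(acc<<6)|0x2C=0xE72C, pending=0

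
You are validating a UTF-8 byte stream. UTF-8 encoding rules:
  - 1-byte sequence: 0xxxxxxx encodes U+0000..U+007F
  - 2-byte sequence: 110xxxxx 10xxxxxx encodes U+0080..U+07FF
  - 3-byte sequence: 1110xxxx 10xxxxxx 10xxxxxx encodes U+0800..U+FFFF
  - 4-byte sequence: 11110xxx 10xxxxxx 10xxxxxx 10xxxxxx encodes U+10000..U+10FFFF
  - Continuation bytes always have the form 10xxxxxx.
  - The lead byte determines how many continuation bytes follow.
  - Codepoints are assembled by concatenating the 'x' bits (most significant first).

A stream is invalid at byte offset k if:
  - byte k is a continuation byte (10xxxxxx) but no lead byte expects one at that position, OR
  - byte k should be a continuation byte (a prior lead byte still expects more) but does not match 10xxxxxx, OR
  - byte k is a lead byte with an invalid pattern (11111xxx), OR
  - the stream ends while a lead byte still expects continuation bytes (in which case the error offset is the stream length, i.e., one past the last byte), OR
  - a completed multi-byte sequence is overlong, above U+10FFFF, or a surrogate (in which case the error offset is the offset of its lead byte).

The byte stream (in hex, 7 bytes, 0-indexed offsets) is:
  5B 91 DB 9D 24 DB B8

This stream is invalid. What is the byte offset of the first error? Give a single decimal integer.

Byte[0]=5B: 1-byte ASCII. cp=U+005B
Byte[1]=91: INVALID lead byte (not 0xxx/110x/1110/11110)

Answer: 1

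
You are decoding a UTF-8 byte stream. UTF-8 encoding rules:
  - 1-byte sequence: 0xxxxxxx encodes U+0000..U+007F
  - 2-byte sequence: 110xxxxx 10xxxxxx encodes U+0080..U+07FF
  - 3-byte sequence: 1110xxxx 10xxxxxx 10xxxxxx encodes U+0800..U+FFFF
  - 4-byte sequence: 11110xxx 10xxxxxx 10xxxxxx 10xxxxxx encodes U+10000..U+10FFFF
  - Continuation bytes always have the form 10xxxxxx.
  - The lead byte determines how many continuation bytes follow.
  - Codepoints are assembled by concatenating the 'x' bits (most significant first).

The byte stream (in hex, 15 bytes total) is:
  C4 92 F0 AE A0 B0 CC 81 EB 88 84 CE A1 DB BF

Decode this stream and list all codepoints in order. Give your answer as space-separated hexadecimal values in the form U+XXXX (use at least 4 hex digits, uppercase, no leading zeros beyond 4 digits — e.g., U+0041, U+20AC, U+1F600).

Byte[0]=C4: 2-byte lead, need 1 cont bytes. acc=0x4
Byte[1]=92: continuation. acc=(acc<<6)|0x12=0x112
Completed: cp=U+0112 (starts at byte 0)
Byte[2]=F0: 4-byte lead, need 3 cont bytes. acc=0x0
Byte[3]=AE: continuation. acc=(acc<<6)|0x2E=0x2E
Byte[4]=A0: continuation. acc=(acc<<6)|0x20=0xBA0
Byte[5]=B0: continuation. acc=(acc<<6)|0x30=0x2E830
Completed: cp=U+2E830 (starts at byte 2)
Byte[6]=CC: 2-byte lead, need 1 cont bytes. acc=0xC
Byte[7]=81: continuation. acc=(acc<<6)|0x01=0x301
Completed: cp=U+0301 (starts at byte 6)
Byte[8]=EB: 3-byte lead, need 2 cont bytes. acc=0xB
Byte[9]=88: continuation. acc=(acc<<6)|0x08=0x2C8
Byte[10]=84: continuation. acc=(acc<<6)|0x04=0xB204
Completed: cp=U+B204 (starts at byte 8)
Byte[11]=CE: 2-byte lead, need 1 cont bytes. acc=0xE
Byte[12]=A1: continuation. acc=(acc<<6)|0x21=0x3A1
Completed: cp=U+03A1 (starts at byte 11)
Byte[13]=DB: 2-byte lead, need 1 cont bytes. acc=0x1B
Byte[14]=BF: continuation. acc=(acc<<6)|0x3F=0x6FF
Completed: cp=U+06FF (starts at byte 13)

Answer: U+0112 U+2E830 U+0301 U+B204 U+03A1 U+06FF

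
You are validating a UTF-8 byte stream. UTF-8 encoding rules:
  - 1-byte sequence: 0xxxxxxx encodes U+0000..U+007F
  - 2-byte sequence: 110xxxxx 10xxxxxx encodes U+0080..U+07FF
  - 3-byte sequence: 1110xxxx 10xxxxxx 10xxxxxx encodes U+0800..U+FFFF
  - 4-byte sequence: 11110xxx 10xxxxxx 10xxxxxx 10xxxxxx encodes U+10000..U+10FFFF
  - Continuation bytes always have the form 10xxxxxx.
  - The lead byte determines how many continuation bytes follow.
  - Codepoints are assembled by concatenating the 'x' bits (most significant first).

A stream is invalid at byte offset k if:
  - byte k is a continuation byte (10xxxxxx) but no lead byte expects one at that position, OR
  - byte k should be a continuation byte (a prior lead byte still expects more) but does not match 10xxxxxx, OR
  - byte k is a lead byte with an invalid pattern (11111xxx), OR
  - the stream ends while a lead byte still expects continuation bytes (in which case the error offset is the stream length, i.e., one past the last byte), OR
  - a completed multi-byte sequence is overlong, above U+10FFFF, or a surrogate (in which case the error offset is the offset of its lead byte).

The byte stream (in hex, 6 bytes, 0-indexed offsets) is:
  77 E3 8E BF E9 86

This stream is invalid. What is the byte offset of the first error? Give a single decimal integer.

Byte[0]=77: 1-byte ASCII. cp=U+0077
Byte[1]=E3: 3-byte lead, need 2 cont bytes. acc=0x3
Byte[2]=8E: continuation. acc=(acc<<6)|0x0E=0xCE
Byte[3]=BF: continuation. acc=(acc<<6)|0x3F=0x33BF
Completed: cp=U+33BF (starts at byte 1)
Byte[4]=E9: 3-byte lead, need 2 cont bytes. acc=0x9
Byte[5]=86: continuation. acc=(acc<<6)|0x06=0x246
Byte[6]: stream ended, expected continuation. INVALID

Answer: 6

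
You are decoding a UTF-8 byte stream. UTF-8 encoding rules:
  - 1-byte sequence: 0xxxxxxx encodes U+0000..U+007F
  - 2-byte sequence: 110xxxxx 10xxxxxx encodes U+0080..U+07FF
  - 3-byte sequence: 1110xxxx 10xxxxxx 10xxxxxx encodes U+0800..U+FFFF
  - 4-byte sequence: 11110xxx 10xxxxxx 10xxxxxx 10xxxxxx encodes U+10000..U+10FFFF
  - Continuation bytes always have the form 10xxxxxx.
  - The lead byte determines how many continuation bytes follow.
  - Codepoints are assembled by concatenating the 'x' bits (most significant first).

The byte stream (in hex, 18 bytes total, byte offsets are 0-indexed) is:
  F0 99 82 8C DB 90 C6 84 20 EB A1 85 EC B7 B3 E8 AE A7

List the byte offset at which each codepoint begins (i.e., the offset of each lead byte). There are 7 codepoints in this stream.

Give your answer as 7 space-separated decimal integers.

Byte[0]=F0: 4-byte lead, need 3 cont bytes. acc=0x0
Byte[1]=99: continuation. acc=(acc<<6)|0x19=0x19
Byte[2]=82: continuation. acc=(acc<<6)|0x02=0x642
Byte[3]=8C: continuation. acc=(acc<<6)|0x0C=0x1908C
Completed: cp=U+1908C (starts at byte 0)
Byte[4]=DB: 2-byte lead, need 1 cont bytes. acc=0x1B
Byte[5]=90: continuation. acc=(acc<<6)|0x10=0x6D0
Completed: cp=U+06D0 (starts at byte 4)
Byte[6]=C6: 2-byte lead, need 1 cont bytes. acc=0x6
Byte[7]=84: continuation. acc=(acc<<6)|0x04=0x184
Completed: cp=U+0184 (starts at byte 6)
Byte[8]=20: 1-byte ASCII. cp=U+0020
Byte[9]=EB: 3-byte lead, need 2 cont bytes. acc=0xB
Byte[10]=A1: continuation. acc=(acc<<6)|0x21=0x2E1
Byte[11]=85: continuation. acc=(acc<<6)|0x05=0xB845
Completed: cp=U+B845 (starts at byte 9)
Byte[12]=EC: 3-byte lead, need 2 cont bytes. acc=0xC
Byte[13]=B7: continuation. acc=(acc<<6)|0x37=0x337
Byte[14]=B3: continuation. acc=(acc<<6)|0x33=0xCDF3
Completed: cp=U+CDF3 (starts at byte 12)
Byte[15]=E8: 3-byte lead, need 2 cont bytes. acc=0x8
Byte[16]=AE: continuation. acc=(acc<<6)|0x2E=0x22E
Byte[17]=A7: continuation. acc=(acc<<6)|0x27=0x8BA7
Completed: cp=U+8BA7 (starts at byte 15)

Answer: 0 4 6 8 9 12 15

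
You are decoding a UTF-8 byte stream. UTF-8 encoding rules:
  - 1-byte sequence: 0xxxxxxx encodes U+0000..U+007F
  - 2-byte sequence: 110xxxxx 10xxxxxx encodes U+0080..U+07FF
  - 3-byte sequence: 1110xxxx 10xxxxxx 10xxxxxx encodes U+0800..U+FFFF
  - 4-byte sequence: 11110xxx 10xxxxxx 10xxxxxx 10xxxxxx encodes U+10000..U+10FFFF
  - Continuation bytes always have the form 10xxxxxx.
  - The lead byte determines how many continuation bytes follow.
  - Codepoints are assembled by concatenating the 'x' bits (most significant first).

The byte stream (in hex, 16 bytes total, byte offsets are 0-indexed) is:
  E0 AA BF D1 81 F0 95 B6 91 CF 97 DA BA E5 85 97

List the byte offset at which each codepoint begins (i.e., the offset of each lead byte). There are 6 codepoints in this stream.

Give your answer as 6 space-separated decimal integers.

Answer: 0 3 5 9 11 13

Derivation:
Byte[0]=E0: 3-byte lead, need 2 cont bytes. acc=0x0
Byte[1]=AA: continuation. acc=(acc<<6)|0x2A=0x2A
Byte[2]=BF: continuation. acc=(acc<<6)|0x3F=0xABF
Completed: cp=U+0ABF (starts at byte 0)
Byte[3]=D1: 2-byte lead, need 1 cont bytes. acc=0x11
Byte[4]=81: continuation. acc=(acc<<6)|0x01=0x441
Completed: cp=U+0441 (starts at byte 3)
Byte[5]=F0: 4-byte lead, need 3 cont bytes. acc=0x0
Byte[6]=95: continuation. acc=(acc<<6)|0x15=0x15
Byte[7]=B6: continuation. acc=(acc<<6)|0x36=0x576
Byte[8]=91: continuation. acc=(acc<<6)|0x11=0x15D91
Completed: cp=U+15D91 (starts at byte 5)
Byte[9]=CF: 2-byte lead, need 1 cont bytes. acc=0xF
Byte[10]=97: continuation. acc=(acc<<6)|0x17=0x3D7
Completed: cp=U+03D7 (starts at byte 9)
Byte[11]=DA: 2-byte lead, need 1 cont bytes. acc=0x1A
Byte[12]=BA: continuation. acc=(acc<<6)|0x3A=0x6BA
Completed: cp=U+06BA (starts at byte 11)
Byte[13]=E5: 3-byte lead, need 2 cont bytes. acc=0x5
Byte[14]=85: continuation. acc=(acc<<6)|0x05=0x145
Byte[15]=97: continuation. acc=(acc<<6)|0x17=0x5157
Completed: cp=U+5157 (starts at byte 13)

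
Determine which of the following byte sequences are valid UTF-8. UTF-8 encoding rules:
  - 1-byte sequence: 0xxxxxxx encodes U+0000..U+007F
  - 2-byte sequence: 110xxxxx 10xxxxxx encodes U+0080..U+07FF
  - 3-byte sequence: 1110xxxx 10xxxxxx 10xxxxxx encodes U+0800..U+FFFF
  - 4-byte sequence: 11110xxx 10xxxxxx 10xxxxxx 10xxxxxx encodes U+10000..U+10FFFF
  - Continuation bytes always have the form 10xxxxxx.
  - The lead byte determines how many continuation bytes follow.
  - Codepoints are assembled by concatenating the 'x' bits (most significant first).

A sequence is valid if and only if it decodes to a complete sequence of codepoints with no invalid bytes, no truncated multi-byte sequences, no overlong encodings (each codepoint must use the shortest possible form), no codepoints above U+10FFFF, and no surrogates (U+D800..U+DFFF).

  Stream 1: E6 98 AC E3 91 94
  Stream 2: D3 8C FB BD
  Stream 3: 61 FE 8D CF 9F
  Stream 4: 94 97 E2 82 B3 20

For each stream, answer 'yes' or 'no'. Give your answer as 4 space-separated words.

Stream 1: decodes cleanly. VALID
Stream 2: error at byte offset 2. INVALID
Stream 3: error at byte offset 1. INVALID
Stream 4: error at byte offset 0. INVALID

Answer: yes no no no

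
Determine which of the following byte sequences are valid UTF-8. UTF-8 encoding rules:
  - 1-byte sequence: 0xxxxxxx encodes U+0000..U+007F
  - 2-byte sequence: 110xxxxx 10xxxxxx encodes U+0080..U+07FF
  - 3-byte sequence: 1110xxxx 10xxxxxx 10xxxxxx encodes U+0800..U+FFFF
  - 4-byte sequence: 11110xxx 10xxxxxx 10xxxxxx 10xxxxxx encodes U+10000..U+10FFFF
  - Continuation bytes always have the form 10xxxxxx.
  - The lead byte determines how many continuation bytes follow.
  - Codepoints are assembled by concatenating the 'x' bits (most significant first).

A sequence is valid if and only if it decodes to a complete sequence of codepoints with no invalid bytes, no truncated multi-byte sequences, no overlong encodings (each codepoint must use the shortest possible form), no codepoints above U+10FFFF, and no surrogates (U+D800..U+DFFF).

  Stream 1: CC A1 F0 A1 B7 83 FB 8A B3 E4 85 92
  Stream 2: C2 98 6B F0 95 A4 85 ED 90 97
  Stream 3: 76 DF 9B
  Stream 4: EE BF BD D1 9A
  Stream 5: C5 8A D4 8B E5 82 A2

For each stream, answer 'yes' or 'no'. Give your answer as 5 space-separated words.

Answer: no yes yes yes yes

Derivation:
Stream 1: error at byte offset 6. INVALID
Stream 2: decodes cleanly. VALID
Stream 3: decodes cleanly. VALID
Stream 4: decodes cleanly. VALID
Stream 5: decodes cleanly. VALID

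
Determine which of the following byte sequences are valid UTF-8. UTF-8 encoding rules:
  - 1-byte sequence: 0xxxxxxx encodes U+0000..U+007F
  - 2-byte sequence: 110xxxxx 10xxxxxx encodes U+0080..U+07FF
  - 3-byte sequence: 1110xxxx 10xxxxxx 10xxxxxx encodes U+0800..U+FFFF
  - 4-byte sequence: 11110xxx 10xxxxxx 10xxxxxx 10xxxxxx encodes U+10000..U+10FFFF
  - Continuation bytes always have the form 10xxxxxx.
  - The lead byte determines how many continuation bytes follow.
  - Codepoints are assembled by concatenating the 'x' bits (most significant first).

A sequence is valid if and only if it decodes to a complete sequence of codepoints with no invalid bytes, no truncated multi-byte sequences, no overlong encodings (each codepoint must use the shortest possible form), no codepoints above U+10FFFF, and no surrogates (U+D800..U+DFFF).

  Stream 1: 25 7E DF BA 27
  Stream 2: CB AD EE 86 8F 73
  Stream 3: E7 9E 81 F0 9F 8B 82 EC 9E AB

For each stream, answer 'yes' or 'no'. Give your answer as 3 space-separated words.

Answer: yes yes yes

Derivation:
Stream 1: decodes cleanly. VALID
Stream 2: decodes cleanly. VALID
Stream 3: decodes cleanly. VALID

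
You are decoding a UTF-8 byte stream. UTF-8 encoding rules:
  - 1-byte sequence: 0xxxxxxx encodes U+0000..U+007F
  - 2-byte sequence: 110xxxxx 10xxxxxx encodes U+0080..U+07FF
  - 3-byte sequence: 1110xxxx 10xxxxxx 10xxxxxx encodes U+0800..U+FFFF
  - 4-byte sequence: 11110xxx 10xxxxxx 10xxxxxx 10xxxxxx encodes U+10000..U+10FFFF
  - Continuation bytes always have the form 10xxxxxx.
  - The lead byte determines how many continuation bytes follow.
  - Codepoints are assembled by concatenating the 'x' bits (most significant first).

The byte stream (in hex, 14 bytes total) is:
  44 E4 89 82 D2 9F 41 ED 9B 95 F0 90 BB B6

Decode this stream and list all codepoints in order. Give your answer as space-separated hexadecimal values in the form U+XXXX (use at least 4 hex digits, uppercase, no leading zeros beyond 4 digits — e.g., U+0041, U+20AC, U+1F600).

Byte[0]=44: 1-byte ASCII. cp=U+0044
Byte[1]=E4: 3-byte lead, need 2 cont bytes. acc=0x4
Byte[2]=89: continuation. acc=(acc<<6)|0x09=0x109
Byte[3]=82: continuation. acc=(acc<<6)|0x02=0x4242
Completed: cp=U+4242 (starts at byte 1)
Byte[4]=D2: 2-byte lead, need 1 cont bytes. acc=0x12
Byte[5]=9F: continuation. acc=(acc<<6)|0x1F=0x49F
Completed: cp=U+049F (starts at byte 4)
Byte[6]=41: 1-byte ASCII. cp=U+0041
Byte[7]=ED: 3-byte lead, need 2 cont bytes. acc=0xD
Byte[8]=9B: continuation. acc=(acc<<6)|0x1B=0x35B
Byte[9]=95: continuation. acc=(acc<<6)|0x15=0xD6D5
Completed: cp=U+D6D5 (starts at byte 7)
Byte[10]=F0: 4-byte lead, need 3 cont bytes. acc=0x0
Byte[11]=90: continuation. acc=(acc<<6)|0x10=0x10
Byte[12]=BB: continuation. acc=(acc<<6)|0x3B=0x43B
Byte[13]=B6: continuation. acc=(acc<<6)|0x36=0x10EF6
Completed: cp=U+10EF6 (starts at byte 10)

Answer: U+0044 U+4242 U+049F U+0041 U+D6D5 U+10EF6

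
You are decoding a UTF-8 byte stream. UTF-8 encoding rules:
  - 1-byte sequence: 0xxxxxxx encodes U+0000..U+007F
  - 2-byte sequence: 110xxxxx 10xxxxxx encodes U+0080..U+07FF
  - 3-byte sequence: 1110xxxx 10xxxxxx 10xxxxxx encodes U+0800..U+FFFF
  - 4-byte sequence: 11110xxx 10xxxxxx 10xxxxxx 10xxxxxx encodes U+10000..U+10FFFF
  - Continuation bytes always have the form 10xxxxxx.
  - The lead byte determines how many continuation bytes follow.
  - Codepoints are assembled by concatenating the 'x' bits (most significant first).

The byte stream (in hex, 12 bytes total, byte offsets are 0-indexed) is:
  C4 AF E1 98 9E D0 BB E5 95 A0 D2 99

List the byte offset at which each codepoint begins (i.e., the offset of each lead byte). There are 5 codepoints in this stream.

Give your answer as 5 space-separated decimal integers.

Byte[0]=C4: 2-byte lead, need 1 cont bytes. acc=0x4
Byte[1]=AF: continuation. acc=(acc<<6)|0x2F=0x12F
Completed: cp=U+012F (starts at byte 0)
Byte[2]=E1: 3-byte lead, need 2 cont bytes. acc=0x1
Byte[3]=98: continuation. acc=(acc<<6)|0x18=0x58
Byte[4]=9E: continuation. acc=(acc<<6)|0x1E=0x161E
Completed: cp=U+161E (starts at byte 2)
Byte[5]=D0: 2-byte lead, need 1 cont bytes. acc=0x10
Byte[6]=BB: continuation. acc=(acc<<6)|0x3B=0x43B
Completed: cp=U+043B (starts at byte 5)
Byte[7]=E5: 3-byte lead, need 2 cont bytes. acc=0x5
Byte[8]=95: continuation. acc=(acc<<6)|0x15=0x155
Byte[9]=A0: continuation. acc=(acc<<6)|0x20=0x5560
Completed: cp=U+5560 (starts at byte 7)
Byte[10]=D2: 2-byte lead, need 1 cont bytes. acc=0x12
Byte[11]=99: continuation. acc=(acc<<6)|0x19=0x499
Completed: cp=U+0499 (starts at byte 10)

Answer: 0 2 5 7 10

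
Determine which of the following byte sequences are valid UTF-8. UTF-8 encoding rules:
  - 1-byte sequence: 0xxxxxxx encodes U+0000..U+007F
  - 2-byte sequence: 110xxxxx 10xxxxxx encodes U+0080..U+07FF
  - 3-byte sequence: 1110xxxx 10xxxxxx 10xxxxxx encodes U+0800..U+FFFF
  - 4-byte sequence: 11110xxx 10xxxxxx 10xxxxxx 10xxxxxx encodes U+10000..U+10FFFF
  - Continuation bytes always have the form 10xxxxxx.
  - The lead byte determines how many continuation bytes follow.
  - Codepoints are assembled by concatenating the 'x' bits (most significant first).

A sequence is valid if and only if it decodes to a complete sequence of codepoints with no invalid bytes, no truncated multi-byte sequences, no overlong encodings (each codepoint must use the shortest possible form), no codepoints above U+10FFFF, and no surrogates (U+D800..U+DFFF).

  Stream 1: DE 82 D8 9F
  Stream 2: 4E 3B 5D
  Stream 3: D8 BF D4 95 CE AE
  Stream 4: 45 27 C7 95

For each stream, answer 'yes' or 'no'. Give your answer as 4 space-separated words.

Stream 1: decodes cleanly. VALID
Stream 2: decodes cleanly. VALID
Stream 3: decodes cleanly. VALID
Stream 4: decodes cleanly. VALID

Answer: yes yes yes yes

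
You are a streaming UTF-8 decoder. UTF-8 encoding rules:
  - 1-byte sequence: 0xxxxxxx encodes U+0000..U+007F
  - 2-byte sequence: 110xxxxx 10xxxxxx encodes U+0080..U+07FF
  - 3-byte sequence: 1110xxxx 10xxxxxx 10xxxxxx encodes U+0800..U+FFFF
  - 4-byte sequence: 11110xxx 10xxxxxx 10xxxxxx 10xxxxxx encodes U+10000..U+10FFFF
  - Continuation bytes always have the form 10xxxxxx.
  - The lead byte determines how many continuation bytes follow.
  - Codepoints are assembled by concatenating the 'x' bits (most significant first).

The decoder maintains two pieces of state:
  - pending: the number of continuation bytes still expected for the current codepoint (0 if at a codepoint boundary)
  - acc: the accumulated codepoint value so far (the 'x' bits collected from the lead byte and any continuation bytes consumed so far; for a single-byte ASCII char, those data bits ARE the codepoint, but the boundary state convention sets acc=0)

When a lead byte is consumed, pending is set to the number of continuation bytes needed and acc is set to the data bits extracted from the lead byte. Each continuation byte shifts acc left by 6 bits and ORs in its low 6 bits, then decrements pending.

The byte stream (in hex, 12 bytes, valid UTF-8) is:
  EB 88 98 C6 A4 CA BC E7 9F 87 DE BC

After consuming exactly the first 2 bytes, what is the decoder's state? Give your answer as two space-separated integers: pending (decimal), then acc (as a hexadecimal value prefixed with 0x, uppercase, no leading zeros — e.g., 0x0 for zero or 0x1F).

Answer: 1 0x2C8

Derivation:
Byte[0]=EB: 3-byte lead. pending=2, acc=0xB
Byte[1]=88: continuation. acc=(acc<<6)|0x08=0x2C8, pending=1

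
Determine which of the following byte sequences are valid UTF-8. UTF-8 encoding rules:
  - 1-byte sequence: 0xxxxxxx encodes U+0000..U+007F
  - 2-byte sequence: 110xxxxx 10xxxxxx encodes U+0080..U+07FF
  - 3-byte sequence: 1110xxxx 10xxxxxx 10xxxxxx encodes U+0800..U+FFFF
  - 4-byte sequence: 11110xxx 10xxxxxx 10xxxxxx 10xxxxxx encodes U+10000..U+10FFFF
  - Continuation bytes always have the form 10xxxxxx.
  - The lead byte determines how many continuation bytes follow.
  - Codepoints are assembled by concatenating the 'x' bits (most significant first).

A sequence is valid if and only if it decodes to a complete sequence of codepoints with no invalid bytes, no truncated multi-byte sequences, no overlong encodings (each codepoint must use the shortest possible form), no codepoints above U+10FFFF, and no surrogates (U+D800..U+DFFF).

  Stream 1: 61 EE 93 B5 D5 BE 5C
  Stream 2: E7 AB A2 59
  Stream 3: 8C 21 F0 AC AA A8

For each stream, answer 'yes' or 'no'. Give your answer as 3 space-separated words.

Answer: yes yes no

Derivation:
Stream 1: decodes cleanly. VALID
Stream 2: decodes cleanly. VALID
Stream 3: error at byte offset 0. INVALID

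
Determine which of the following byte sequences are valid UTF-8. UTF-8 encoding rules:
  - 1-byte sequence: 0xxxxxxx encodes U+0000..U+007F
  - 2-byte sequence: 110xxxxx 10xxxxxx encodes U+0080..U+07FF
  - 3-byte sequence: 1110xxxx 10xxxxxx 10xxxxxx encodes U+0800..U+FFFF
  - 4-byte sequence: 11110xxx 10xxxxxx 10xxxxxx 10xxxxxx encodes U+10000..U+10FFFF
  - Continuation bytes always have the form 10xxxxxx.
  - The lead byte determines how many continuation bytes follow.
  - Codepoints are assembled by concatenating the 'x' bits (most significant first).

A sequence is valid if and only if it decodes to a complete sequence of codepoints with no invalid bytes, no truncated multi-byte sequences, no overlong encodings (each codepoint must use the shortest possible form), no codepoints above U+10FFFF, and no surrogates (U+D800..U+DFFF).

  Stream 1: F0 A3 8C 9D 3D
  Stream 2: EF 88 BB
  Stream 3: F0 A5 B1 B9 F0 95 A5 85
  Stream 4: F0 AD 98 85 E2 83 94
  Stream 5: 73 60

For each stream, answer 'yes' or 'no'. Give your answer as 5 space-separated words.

Answer: yes yes yes yes yes

Derivation:
Stream 1: decodes cleanly. VALID
Stream 2: decodes cleanly. VALID
Stream 3: decodes cleanly. VALID
Stream 4: decodes cleanly. VALID
Stream 5: decodes cleanly. VALID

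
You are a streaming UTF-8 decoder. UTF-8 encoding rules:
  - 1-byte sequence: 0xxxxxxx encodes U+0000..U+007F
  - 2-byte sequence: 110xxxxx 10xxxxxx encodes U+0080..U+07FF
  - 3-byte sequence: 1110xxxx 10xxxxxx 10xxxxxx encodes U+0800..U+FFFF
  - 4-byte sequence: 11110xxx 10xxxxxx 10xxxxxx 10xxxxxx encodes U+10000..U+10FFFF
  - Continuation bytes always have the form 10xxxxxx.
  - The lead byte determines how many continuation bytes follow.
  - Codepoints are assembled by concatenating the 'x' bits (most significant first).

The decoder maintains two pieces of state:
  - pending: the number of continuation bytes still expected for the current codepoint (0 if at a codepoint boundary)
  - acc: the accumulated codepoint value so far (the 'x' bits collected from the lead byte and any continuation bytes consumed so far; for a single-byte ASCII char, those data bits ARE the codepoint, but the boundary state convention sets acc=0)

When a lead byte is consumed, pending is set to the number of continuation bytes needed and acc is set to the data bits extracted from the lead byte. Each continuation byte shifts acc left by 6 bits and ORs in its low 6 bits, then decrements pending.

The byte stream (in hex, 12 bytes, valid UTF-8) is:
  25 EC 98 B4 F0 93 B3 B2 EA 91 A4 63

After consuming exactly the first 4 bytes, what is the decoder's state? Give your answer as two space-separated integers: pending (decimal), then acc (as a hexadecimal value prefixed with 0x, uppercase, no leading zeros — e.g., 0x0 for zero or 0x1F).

Byte[0]=25: 1-byte. pending=0, acc=0x0
Byte[1]=EC: 3-byte lead. pending=2, acc=0xC
Byte[2]=98: continuation. acc=(acc<<6)|0x18=0x318, pending=1
Byte[3]=B4: continuation. acc=(acc<<6)|0x34=0xC634, pending=0

Answer: 0 0xC634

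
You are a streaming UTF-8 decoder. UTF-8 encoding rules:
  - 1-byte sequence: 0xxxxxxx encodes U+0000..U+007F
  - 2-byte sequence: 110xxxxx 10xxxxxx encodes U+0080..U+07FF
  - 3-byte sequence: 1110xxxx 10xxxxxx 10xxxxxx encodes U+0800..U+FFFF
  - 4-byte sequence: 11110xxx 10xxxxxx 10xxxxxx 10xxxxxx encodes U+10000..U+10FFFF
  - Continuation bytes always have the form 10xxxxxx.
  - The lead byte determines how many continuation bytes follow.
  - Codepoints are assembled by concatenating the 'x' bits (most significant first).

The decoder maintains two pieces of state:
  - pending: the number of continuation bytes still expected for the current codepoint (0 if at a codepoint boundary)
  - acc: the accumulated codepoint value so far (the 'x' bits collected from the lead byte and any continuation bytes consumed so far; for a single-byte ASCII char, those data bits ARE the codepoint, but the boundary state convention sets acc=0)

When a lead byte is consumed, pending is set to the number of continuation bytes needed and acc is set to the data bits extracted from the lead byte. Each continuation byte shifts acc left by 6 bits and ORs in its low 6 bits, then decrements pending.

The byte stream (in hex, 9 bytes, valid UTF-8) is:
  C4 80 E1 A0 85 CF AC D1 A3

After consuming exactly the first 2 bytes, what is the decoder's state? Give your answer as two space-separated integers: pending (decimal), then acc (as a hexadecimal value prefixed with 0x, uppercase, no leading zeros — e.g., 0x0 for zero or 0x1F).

Answer: 0 0x100

Derivation:
Byte[0]=C4: 2-byte lead. pending=1, acc=0x4
Byte[1]=80: continuation. acc=(acc<<6)|0x00=0x100, pending=0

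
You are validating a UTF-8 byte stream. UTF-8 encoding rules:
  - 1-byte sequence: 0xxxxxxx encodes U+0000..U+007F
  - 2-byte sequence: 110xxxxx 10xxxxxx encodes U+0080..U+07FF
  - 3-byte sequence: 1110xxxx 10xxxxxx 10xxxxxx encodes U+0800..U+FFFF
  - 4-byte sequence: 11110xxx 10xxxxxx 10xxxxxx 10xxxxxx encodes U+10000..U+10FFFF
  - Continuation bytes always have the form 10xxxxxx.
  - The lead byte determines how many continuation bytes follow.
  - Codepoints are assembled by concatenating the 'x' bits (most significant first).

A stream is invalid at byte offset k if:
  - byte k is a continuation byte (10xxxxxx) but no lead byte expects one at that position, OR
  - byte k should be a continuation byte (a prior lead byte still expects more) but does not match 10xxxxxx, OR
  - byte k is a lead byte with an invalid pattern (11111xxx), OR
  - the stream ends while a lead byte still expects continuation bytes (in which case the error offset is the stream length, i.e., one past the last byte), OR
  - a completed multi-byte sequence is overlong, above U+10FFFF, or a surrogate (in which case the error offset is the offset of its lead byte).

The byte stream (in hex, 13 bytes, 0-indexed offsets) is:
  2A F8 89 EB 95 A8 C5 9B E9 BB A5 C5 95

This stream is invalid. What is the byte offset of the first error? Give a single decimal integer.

Answer: 1

Derivation:
Byte[0]=2A: 1-byte ASCII. cp=U+002A
Byte[1]=F8: INVALID lead byte (not 0xxx/110x/1110/11110)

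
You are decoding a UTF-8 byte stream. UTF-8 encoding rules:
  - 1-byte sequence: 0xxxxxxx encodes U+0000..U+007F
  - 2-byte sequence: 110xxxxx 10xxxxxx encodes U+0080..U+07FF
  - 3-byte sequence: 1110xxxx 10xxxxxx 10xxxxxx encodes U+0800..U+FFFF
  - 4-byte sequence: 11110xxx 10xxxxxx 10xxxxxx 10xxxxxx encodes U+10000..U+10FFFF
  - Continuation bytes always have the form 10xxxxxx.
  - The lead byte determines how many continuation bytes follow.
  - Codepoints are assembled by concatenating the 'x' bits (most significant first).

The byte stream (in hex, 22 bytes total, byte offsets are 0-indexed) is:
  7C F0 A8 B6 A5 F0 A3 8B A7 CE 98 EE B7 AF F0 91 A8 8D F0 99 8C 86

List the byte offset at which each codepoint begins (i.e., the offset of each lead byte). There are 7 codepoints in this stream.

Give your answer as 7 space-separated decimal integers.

Byte[0]=7C: 1-byte ASCII. cp=U+007C
Byte[1]=F0: 4-byte lead, need 3 cont bytes. acc=0x0
Byte[2]=A8: continuation. acc=(acc<<6)|0x28=0x28
Byte[3]=B6: continuation. acc=(acc<<6)|0x36=0xA36
Byte[4]=A5: continuation. acc=(acc<<6)|0x25=0x28DA5
Completed: cp=U+28DA5 (starts at byte 1)
Byte[5]=F0: 4-byte lead, need 3 cont bytes. acc=0x0
Byte[6]=A3: continuation. acc=(acc<<6)|0x23=0x23
Byte[7]=8B: continuation. acc=(acc<<6)|0x0B=0x8CB
Byte[8]=A7: continuation. acc=(acc<<6)|0x27=0x232E7
Completed: cp=U+232E7 (starts at byte 5)
Byte[9]=CE: 2-byte lead, need 1 cont bytes. acc=0xE
Byte[10]=98: continuation. acc=(acc<<6)|0x18=0x398
Completed: cp=U+0398 (starts at byte 9)
Byte[11]=EE: 3-byte lead, need 2 cont bytes. acc=0xE
Byte[12]=B7: continuation. acc=(acc<<6)|0x37=0x3B7
Byte[13]=AF: continuation. acc=(acc<<6)|0x2F=0xEDEF
Completed: cp=U+EDEF (starts at byte 11)
Byte[14]=F0: 4-byte lead, need 3 cont bytes. acc=0x0
Byte[15]=91: continuation. acc=(acc<<6)|0x11=0x11
Byte[16]=A8: continuation. acc=(acc<<6)|0x28=0x468
Byte[17]=8D: continuation. acc=(acc<<6)|0x0D=0x11A0D
Completed: cp=U+11A0D (starts at byte 14)
Byte[18]=F0: 4-byte lead, need 3 cont bytes. acc=0x0
Byte[19]=99: continuation. acc=(acc<<6)|0x19=0x19
Byte[20]=8C: continuation. acc=(acc<<6)|0x0C=0x64C
Byte[21]=86: continuation. acc=(acc<<6)|0x06=0x19306
Completed: cp=U+19306 (starts at byte 18)

Answer: 0 1 5 9 11 14 18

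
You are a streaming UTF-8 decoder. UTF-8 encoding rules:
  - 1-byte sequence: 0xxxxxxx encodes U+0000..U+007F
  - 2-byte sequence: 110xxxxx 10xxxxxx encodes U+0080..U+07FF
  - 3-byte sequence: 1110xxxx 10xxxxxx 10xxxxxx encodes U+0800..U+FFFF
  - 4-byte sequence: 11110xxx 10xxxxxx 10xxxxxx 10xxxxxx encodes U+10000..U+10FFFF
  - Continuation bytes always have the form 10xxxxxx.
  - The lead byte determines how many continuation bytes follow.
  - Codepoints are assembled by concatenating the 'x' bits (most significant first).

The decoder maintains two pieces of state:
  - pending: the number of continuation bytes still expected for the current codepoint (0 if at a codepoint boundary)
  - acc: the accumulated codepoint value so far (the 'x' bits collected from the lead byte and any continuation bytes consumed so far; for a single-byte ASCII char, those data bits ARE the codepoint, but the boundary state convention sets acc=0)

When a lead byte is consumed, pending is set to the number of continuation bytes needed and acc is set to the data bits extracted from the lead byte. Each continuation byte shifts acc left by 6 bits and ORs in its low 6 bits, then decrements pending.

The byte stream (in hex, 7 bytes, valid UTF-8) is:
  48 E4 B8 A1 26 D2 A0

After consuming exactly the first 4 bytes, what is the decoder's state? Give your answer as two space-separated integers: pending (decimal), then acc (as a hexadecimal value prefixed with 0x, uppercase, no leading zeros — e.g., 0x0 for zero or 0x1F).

Byte[0]=48: 1-byte. pending=0, acc=0x0
Byte[1]=E4: 3-byte lead. pending=2, acc=0x4
Byte[2]=B8: continuation. acc=(acc<<6)|0x38=0x138, pending=1
Byte[3]=A1: continuation. acc=(acc<<6)|0x21=0x4E21, pending=0

Answer: 0 0x4E21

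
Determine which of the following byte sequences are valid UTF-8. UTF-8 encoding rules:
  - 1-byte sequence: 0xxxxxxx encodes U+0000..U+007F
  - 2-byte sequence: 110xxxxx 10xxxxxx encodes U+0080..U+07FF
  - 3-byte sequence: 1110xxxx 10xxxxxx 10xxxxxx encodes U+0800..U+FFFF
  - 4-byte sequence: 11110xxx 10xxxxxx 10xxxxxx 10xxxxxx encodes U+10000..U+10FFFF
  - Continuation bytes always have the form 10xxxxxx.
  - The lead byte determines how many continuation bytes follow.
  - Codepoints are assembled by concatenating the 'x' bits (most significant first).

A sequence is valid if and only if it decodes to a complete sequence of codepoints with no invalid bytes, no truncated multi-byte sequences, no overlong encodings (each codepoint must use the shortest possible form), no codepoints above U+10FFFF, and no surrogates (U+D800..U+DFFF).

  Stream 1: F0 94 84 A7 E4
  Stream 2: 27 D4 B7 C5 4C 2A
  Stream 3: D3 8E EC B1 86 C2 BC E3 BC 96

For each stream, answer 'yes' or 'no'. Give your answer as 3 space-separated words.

Answer: no no yes

Derivation:
Stream 1: error at byte offset 5. INVALID
Stream 2: error at byte offset 4. INVALID
Stream 3: decodes cleanly. VALID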